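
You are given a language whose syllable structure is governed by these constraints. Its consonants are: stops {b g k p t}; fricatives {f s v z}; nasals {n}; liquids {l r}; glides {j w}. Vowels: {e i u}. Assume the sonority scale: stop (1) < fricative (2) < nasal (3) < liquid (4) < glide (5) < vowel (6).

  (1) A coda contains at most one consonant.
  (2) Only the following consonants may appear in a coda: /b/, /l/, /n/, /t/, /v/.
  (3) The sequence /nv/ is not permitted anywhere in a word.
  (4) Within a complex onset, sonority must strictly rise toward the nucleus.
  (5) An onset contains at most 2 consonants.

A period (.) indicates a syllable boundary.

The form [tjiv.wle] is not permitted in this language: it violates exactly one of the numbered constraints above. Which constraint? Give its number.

[tjiv.wle]: syllable 2 onset /wl/: /w/ (glide, 5) → /l/ (liquid, 4) does not rise.
This is a violation of constraint 4: "Within a complex onset, sonority must strictly rise toward the nucleus."
The remaining constraints (1, 2, 3, 5) are satisfied.

4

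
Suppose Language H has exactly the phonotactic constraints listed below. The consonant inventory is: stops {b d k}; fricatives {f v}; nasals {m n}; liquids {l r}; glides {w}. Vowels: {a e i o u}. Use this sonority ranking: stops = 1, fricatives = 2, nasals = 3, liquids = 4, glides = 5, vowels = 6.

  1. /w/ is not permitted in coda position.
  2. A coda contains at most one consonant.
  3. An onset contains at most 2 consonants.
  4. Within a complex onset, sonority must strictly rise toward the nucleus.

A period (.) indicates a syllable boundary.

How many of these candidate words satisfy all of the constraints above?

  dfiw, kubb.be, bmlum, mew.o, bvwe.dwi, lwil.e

dfiw — violates constraint 1: syllable 1 coda contains /w/ → illicit
kubb.be — violates constraint 2: syllable 1 coda /bb/ has 2 consonants (> 1) → illicit
bmlum — violates constraint 3: syllable 1 onset /bml/ has 3 consonants (> 2) → illicit
mew.o — violates constraint 1: syllable 1 coda contains /w/ → illicit
bvwe.dwi — violates constraint 3: syllable 1 onset /bvw/ has 3 consonants (> 2) → illicit
lwil.e — σ1 onset /lw/ (4→5 rises), coda /l/ ok; σ2 onset /∅/, coda /∅/ ok → licit
Licit: lwil.e → 1.

1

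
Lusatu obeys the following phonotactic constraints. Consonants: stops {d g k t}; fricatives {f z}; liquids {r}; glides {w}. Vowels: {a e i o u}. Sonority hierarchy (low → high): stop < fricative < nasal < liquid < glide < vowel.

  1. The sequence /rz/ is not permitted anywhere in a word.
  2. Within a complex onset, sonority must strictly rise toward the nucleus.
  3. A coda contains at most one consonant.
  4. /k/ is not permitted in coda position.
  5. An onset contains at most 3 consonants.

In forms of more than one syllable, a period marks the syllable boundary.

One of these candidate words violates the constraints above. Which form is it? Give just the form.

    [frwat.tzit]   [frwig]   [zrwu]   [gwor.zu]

[gwor.zu]

[frwat.tzit] — σ1 onset /frw/ (2→4→5 rises), coda /t/ ok; σ2 onset /tz/ (1→2 rises), coda /t/ ok → permitted
[frwig] — σ1 onset /frw/ (2→4→5 rises), coda /g/ ok → permitted
[zrwu] — σ1 onset /zrw/ (2→4→5 rises), coda /∅/ ok → permitted
[gwor.zu] — violates constraint 1: contains banned sequence /rz/ → not permitted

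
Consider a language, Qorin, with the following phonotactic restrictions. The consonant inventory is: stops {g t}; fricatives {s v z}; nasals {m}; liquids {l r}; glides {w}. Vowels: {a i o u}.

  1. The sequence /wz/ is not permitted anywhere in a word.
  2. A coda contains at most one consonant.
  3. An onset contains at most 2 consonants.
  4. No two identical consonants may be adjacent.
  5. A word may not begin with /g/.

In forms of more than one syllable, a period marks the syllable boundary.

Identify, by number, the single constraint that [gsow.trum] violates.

5

[gsow.trum]: word begins with /g/.
This is a violation of constraint 5: "A word may not begin with /g/."
The remaining constraints (1, 2, 3, 4) are satisfied.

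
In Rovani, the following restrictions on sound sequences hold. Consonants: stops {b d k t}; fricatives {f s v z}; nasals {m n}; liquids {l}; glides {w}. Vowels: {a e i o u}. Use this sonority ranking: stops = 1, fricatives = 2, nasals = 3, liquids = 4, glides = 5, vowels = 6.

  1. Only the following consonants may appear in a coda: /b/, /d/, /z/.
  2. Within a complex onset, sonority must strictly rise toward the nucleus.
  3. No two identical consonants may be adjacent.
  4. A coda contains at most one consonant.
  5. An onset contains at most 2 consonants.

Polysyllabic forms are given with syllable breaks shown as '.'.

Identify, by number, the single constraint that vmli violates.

5

vmli: syllable 1 onset /vml/ has 3 consonants (> 2).
This is a violation of constraint 5: "An onset contains at most 2 consonants."
The remaining constraints (1, 2, 3, 4) are satisfied.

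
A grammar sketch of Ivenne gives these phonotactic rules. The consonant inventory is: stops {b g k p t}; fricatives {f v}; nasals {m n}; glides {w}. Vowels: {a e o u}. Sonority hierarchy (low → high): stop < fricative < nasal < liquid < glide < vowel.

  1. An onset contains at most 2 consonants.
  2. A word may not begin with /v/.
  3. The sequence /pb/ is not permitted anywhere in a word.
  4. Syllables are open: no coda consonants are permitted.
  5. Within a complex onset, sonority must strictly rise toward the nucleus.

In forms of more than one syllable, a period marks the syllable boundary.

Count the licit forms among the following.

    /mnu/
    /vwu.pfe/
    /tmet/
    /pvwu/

0

/mnu/ — violates constraint 5: syllable 1 onset /mn/: /m/ (nasal, 3) → /n/ (nasal, 3) does not rise → illicit
/vwu.pfe/ — violates constraint 2: word begins with /v/ → illicit
/tmet/ — violates constraint 4: syllable 1 coda /t/ has 1 consonant (> 0) → illicit
/pvwu/ — violates constraint 1: syllable 1 onset /pvw/ has 3 consonants (> 2) → illicit
No form is licit → 0.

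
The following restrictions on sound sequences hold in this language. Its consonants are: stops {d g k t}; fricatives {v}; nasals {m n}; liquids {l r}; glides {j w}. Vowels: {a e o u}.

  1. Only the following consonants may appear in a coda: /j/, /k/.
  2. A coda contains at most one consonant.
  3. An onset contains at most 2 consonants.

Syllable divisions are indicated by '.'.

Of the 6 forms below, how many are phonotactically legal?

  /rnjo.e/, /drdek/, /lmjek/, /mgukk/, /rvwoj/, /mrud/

/rnjo.e/ — violates constraint 3: syllable 1 onset /rnj/ has 3 consonants (> 2) → phonotactically illegal
/drdek/ — violates constraint 3: syllable 1 onset /drd/ has 3 consonants (> 2) → phonotactically illegal
/lmjek/ — violates constraint 3: syllable 1 onset /lmj/ has 3 consonants (> 2) → phonotactically illegal
/mgukk/ — violates constraint 2: syllable 1 coda /kk/ has 2 consonants (> 1) → phonotactically illegal
/rvwoj/ — violates constraint 3: syllable 1 onset /rvw/ has 3 consonants (> 2) → phonotactically illegal
/mrud/ — violates constraint 1: syllable 1 coda contains /d/, which is not a licensed coda consonant → phonotactically illegal
No form is phonotactically legal → 0.

0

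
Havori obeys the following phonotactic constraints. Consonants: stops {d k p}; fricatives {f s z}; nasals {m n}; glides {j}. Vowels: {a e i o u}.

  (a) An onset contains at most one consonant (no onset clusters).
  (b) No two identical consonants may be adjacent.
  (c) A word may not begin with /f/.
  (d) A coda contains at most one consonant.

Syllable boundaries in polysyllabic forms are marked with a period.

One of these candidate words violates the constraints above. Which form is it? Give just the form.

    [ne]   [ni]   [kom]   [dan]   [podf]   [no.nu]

[ne] — σ1 onset /n/, coda /∅/ ok → well-formed
[ni] — σ1 onset /n/, coda /∅/ ok → well-formed
[kom] — σ1 onset /k/, coda /m/ ok → well-formed
[dan] — σ1 onset /d/, coda /n/ ok → well-formed
[podf] — violates constraint (d): syllable 1 coda /df/ has 2 consonants (> 1) → ill-formed
[no.nu] — σ1 onset /n/, coda /∅/ ok; σ2 onset /n/, coda /∅/ ok → well-formed

[podf]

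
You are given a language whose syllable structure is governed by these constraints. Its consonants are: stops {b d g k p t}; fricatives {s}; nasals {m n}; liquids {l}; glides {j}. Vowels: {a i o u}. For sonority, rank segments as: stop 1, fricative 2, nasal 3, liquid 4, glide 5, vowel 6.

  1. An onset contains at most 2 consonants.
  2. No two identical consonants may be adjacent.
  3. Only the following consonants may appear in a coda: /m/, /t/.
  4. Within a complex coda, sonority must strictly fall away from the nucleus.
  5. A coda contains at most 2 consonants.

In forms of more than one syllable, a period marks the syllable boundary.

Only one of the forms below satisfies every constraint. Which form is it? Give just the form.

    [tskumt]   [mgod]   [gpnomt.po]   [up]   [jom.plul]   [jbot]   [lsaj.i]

[jbot]

[tskumt] — violates constraint 1: syllable 1 onset /tsk/ has 3 consonants (> 2) → illicit
[mgod] — violates constraint 3: syllable 1 coda contains /d/, which is not a licensed coda consonant → illicit
[gpnomt.po] — violates constraint 1: syllable 1 onset /gpn/ has 3 consonants (> 2) → illicit
[up] — violates constraint 3: syllable 1 coda contains /p/, which is not a licensed coda consonant → illicit
[jom.plul] — violates constraint 3: syllable 2 coda contains /l/, which is not a licensed coda consonant → illicit
[jbot] — σ1 onset /jb/ (2C), coda /t/ ok → licit
[lsaj.i] — violates constraint 3: syllable 1 coda contains /j/, which is not a licensed coda consonant → illicit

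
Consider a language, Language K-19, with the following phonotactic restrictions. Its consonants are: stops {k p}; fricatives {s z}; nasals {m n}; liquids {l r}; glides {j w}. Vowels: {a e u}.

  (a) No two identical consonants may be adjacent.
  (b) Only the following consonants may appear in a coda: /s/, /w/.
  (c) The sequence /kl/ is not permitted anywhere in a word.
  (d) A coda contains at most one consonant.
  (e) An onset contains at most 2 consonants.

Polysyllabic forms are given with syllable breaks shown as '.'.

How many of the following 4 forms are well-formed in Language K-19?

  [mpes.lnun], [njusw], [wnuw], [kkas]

1

[mpes.lnun] — violates constraint (b): syllable 2 coda contains /n/, which is not a licensed coda consonant → ill-formed
[njusw] — violates constraint (d): syllable 1 coda /sw/ has 2 consonants (> 1) → ill-formed
[wnuw] — σ1 onset /wn/ (2C), coda /w/ ok → well-formed
[kkas] — violates constraint (a): adjacent identical consonants /kk/ → ill-formed
Well-formed: [wnuw] → 1.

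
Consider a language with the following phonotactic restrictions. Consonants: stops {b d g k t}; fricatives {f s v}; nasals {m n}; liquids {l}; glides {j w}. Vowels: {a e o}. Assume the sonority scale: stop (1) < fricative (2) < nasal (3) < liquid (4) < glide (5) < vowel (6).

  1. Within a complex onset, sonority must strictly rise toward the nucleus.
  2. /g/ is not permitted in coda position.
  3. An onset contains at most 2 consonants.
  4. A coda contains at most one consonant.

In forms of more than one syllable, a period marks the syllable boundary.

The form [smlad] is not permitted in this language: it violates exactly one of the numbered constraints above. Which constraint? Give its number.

[smlad]: syllable 1 onset /sml/ has 3 consonants (> 2).
This is a violation of constraint 3: "An onset contains at most 2 consonants."
The remaining constraints (1, 2, 4) are satisfied.

3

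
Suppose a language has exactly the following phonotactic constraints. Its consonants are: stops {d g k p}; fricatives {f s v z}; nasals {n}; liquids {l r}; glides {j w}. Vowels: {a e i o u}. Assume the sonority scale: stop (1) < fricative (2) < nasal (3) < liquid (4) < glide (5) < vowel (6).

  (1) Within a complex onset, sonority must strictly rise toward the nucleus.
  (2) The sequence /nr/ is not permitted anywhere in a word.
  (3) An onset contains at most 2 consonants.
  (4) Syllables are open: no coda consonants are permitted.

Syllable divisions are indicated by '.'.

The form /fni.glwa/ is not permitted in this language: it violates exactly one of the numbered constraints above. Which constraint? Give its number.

/fni.glwa/: syllable 2 onset /glw/ has 3 consonants (> 2).
This is a violation of constraint 3: "An onset contains at most 2 consonants."
The remaining constraints (1, 2, 4) are satisfied.

3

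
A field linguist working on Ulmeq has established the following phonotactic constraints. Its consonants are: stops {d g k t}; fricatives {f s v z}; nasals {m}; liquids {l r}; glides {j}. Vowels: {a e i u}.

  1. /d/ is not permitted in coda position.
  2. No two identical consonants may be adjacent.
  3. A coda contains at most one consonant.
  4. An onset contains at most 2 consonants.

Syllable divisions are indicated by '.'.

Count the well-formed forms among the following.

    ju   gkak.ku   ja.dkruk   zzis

ju — σ1 onset /j/, coda /∅/ ok → well-formed
gkak.ku — violates constraint 2: adjacent identical consonants /kk/ → ill-formed
ja.dkruk — violates constraint 4: syllable 2 onset /dkr/ has 3 consonants (> 2) → ill-formed
zzis — violates constraint 2: adjacent identical consonants /zz/ → ill-formed
Well-formed: ju → 1.

1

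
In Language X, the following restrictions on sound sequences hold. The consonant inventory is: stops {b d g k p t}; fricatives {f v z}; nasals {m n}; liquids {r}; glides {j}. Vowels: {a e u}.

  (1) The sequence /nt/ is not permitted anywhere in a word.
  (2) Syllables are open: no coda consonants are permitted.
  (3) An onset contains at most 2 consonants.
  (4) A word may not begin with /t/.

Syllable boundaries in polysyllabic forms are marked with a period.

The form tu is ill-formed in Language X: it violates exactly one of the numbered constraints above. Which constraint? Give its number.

4

tu: word begins with /t/.
This is a violation of constraint 4: "A word may not begin with /t/."
The remaining constraints (1, 2, 3) are satisfied.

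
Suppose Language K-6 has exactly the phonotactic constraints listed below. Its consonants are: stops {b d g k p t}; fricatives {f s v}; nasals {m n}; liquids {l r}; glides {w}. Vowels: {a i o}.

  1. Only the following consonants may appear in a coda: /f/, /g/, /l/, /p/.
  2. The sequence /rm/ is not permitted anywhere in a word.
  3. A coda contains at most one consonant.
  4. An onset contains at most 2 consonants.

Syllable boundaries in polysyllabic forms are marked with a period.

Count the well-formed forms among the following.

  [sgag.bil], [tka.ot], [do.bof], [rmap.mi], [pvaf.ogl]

[sgag.bil] — σ1 onset /sg/ (2C), coda /g/ ok; σ2 onset /b/, coda /l/ ok → well-formed
[tka.ot] — violates constraint 1: syllable 2 coda contains /t/, which is not a licensed coda consonant → ill-formed
[do.bof] — σ1 onset /d/, coda /∅/ ok; σ2 onset /b/, coda /f/ ok → well-formed
[rmap.mi] — violates constraint 2: contains banned sequence /rm/ → ill-formed
[pvaf.ogl] — violates constraint 3: syllable 2 coda /gl/ has 2 consonants (> 1) → ill-formed
Well-formed: [sgag.bil], [do.bof] → 2.

2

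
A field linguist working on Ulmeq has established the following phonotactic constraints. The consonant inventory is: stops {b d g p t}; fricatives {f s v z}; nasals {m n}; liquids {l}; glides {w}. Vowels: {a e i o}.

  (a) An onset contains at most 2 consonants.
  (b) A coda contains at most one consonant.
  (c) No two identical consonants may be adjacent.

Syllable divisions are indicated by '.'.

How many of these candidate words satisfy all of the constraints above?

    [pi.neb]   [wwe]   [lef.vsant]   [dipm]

1

[pi.neb] — σ1 onset /p/, coda /∅/ ok; σ2 onset /n/, coda /b/ ok → well-formed
[wwe] — violates constraint (c): adjacent identical consonants /ww/ → ill-formed
[lef.vsant] — violates constraint (b): syllable 2 coda /nt/ has 2 consonants (> 1) → ill-formed
[dipm] — violates constraint (b): syllable 1 coda /pm/ has 2 consonants (> 1) → ill-formed
Well-formed: [pi.neb] → 1.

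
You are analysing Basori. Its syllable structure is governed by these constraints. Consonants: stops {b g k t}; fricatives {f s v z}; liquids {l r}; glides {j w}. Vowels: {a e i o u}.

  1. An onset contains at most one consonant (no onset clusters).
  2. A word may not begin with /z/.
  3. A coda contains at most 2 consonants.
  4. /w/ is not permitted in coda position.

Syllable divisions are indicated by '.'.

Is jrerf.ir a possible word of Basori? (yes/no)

jrerf.ir — violates constraint 1: syllable 1 onset /jr/ has 2 consonants (> 1) → ill-formed

no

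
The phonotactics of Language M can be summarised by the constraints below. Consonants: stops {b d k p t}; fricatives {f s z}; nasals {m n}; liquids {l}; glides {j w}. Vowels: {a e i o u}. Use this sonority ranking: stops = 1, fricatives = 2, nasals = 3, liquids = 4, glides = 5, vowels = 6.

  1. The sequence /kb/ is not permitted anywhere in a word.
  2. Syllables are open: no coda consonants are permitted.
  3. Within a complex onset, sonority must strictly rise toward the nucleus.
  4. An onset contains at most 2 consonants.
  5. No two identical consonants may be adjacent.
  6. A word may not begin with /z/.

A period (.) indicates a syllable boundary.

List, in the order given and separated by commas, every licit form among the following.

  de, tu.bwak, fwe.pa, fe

de, fwe.pa, fe

de — σ1 onset /d/, coda /∅/ ok → licit
tu.bwak — violates constraint 2: syllable 2 coda /k/ has 1 consonant (> 0) → illicit
fwe.pa — σ1 onset /fw/ (2→5 rises), coda /∅/ ok; σ2 onset /p/, coda /∅/ ok → licit
fe — σ1 onset /f/, coda /∅/ ok → licit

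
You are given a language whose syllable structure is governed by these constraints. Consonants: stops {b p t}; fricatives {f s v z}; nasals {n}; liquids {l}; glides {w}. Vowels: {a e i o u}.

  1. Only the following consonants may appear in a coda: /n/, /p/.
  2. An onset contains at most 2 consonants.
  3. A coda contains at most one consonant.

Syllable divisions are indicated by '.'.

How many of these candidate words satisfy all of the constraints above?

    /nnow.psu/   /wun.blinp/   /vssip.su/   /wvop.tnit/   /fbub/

/nnow.psu/ — violates constraint 1: syllable 1 coda contains /w/, which is not a licensed coda consonant → not permitted
/wun.blinp/ — violates constraint 3: syllable 2 coda /np/ has 2 consonants (> 1) → not permitted
/vssip.su/ — violates constraint 2: syllable 1 onset /vss/ has 3 consonants (> 2) → not permitted
/wvop.tnit/ — violates constraint 1: syllable 2 coda contains /t/, which is not a licensed coda consonant → not permitted
/fbub/ — violates constraint 1: syllable 1 coda contains /b/, which is not a licensed coda consonant → not permitted
No form is permitted → 0.

0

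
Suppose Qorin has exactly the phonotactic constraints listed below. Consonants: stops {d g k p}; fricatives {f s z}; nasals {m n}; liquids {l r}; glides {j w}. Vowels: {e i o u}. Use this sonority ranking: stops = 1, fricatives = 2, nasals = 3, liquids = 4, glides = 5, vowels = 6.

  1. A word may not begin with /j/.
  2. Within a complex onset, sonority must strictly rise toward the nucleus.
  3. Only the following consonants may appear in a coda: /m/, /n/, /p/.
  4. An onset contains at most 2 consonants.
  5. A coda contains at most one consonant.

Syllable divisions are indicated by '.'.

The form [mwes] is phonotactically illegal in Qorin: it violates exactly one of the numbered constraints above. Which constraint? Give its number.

[mwes]: syllable 1 coda contains /s/, which is not a licensed coda consonant.
This is a violation of constraint 3: "Only the following consonants may appear in a coda: /m/, /n/, /p/."
The remaining constraints (1, 2, 4, 5) are satisfied.

3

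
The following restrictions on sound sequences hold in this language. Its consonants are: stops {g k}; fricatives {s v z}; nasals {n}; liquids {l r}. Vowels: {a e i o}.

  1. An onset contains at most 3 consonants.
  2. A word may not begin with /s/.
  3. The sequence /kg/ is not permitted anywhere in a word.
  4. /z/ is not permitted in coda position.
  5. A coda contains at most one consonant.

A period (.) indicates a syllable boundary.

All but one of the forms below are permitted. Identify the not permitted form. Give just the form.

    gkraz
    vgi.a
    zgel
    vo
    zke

gkraz

gkraz — violates constraint 4: syllable 1 coda contains /z/ → not permitted
vgi.a — σ1 onset /vg/ (2C), coda /∅/ ok; σ2 onset /∅/, coda /∅/ ok → permitted
zgel — σ1 onset /zg/ (2C), coda /l/ ok → permitted
vo — σ1 onset /v/, coda /∅/ ok → permitted
zke — σ1 onset /zk/ (2C), coda /∅/ ok → permitted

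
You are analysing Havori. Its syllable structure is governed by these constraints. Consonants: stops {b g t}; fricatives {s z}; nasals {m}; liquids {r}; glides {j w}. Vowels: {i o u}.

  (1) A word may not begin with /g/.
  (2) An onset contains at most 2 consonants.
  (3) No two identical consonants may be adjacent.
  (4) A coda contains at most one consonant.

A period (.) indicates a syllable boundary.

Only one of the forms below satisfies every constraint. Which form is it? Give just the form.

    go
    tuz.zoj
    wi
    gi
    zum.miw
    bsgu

go — violates constraint 1: word begins with /g/ → not permitted
tuz.zoj — violates constraint 3: adjacent identical consonants /zz/ → not permitted
wi — σ1 onset /w/, coda /∅/ ok → permitted
gi — violates constraint 1: word begins with /g/ → not permitted
zum.miw — violates constraint 3: adjacent identical consonants /mm/ → not permitted
bsgu — violates constraint 2: syllable 1 onset /bsg/ has 3 consonants (> 2) → not permitted

wi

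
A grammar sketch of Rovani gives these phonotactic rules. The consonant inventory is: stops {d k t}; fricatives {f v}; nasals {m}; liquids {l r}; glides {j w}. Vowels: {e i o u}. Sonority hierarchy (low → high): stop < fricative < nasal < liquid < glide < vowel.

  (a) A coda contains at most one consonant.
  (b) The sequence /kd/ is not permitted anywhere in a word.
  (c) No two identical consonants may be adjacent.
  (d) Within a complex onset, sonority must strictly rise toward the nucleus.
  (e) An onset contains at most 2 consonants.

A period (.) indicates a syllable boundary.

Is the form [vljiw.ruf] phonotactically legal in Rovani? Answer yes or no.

[vljiw.ruf] — violates constraint (e): syllable 1 onset /vlj/ has 3 consonants (> 2) → phonotactically illegal

no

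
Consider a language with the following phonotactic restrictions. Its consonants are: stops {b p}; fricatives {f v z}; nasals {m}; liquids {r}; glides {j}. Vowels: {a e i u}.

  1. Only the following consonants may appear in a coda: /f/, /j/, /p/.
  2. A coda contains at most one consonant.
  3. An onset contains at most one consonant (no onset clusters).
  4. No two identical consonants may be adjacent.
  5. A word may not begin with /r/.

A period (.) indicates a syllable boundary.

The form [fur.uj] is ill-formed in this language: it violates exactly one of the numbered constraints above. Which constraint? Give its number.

[fur.uj]: syllable 1 coda contains /r/, which is not a licensed coda consonant.
This is a violation of constraint 1: "Only the following consonants may appear in a coda: /f/, /j/, /p/."
The remaining constraints (2, 3, 4, 5) are satisfied.

1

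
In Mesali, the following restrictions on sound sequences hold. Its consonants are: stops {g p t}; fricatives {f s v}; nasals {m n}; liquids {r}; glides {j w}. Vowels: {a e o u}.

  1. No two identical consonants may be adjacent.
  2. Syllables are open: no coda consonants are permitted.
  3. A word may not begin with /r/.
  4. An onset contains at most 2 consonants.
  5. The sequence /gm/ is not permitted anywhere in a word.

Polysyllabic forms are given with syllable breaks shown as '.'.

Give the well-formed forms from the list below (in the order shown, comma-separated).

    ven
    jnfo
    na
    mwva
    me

na, me

ven — violates constraint 2: syllable 1 coda /n/ has 1 consonant (> 0) → ill-formed
jnfo — violates constraint 4: syllable 1 onset /jnf/ has 3 consonants (> 2) → ill-formed
na — σ1 onset /n/, coda /∅/ ok → well-formed
mwva — violates constraint 4: syllable 1 onset /mwv/ has 3 consonants (> 2) → ill-formed
me — σ1 onset /m/, coda /∅/ ok → well-formed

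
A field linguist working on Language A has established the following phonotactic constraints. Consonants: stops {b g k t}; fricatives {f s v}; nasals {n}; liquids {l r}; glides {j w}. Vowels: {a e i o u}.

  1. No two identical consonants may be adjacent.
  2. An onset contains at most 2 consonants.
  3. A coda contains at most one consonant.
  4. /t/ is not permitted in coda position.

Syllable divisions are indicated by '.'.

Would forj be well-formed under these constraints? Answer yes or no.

forj — violates constraint 3: syllable 1 coda /rj/ has 2 consonants (> 1) → ill-formed

no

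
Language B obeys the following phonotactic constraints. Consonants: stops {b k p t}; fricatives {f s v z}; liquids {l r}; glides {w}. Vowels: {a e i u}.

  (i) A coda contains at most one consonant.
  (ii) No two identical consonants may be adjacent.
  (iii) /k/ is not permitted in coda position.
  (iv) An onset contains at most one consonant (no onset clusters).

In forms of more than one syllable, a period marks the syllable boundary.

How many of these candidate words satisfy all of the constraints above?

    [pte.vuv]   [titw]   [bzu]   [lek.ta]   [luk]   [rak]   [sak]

0

[pte.vuv] — violates constraint (iv): syllable 1 onset /pt/ has 2 consonants (> 1) → phonotactically illegal
[titw] — violates constraint (i): syllable 1 coda /tw/ has 2 consonants (> 1) → phonotactically illegal
[bzu] — violates constraint (iv): syllable 1 onset /bz/ has 2 consonants (> 1) → phonotactically illegal
[lek.ta] — violates constraint (iii): syllable 1 coda contains /k/ → phonotactically illegal
[luk] — violates constraint (iii): syllable 1 coda contains /k/ → phonotactically illegal
[rak] — violates constraint (iii): syllable 1 coda contains /k/ → phonotactically illegal
[sak] — violates constraint (iii): syllable 1 coda contains /k/ → phonotactically illegal
No form is phonotactically legal → 0.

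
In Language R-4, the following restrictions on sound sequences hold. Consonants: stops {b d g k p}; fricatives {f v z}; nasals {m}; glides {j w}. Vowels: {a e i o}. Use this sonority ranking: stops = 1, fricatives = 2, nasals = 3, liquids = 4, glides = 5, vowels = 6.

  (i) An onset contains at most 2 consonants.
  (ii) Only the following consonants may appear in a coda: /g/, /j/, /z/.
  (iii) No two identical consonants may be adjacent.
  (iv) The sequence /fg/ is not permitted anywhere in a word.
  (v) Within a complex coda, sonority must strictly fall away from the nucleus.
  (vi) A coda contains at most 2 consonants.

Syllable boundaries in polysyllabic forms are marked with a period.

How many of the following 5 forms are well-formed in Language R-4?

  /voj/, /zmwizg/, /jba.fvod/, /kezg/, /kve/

3

/voj/ — σ1 onset /v/, coda /j/ ok → well-formed
/zmwizg/ — violates constraint (i): syllable 1 onset /zmw/ has 3 consonants (> 2) → ill-formed
/jba.fvod/ — violates constraint (ii): syllable 2 coda contains /d/, which is not a licensed coda consonant → ill-formed
/kezg/ — σ1 onset /k/, coda /zg/ (2→1 falls) ok → well-formed
/kve/ — σ1 onset /kv/ (2C), coda /∅/ ok → well-formed
Well-formed: /voj/, /kezg/, /kve/ → 3.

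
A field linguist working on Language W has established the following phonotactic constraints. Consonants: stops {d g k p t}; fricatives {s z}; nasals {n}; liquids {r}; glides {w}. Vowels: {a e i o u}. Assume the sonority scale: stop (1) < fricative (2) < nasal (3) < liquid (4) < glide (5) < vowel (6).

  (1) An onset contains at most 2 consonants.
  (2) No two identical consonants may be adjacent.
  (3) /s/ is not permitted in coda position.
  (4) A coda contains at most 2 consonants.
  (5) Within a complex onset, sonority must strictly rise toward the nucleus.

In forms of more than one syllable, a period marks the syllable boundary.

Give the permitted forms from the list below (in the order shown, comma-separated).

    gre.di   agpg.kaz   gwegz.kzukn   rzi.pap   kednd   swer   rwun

gre.di, gwegz.kzukn, swer, rwun

gre.di — σ1 onset /gr/ (1→4 rises), coda /∅/ ok; σ2 onset /d/, coda /∅/ ok → permitted
agpg.kaz — violates constraint 4: syllable 1 coda /gpg/ has 3 consonants (> 2) → not permitted
gwegz.kzukn — σ1 onset /gw/ (1→5 rises), coda /gz/ (2C) ok; σ2 onset /kz/ (1→2 rises), coda /kn/ (2C) ok → permitted
rzi.pap — violates constraint 5: syllable 1 onset /rz/: /r/ (liquid, 4) → /z/ (fricative, 2) does not rise → not permitted
kednd — violates constraint 4: syllable 1 coda /dnd/ has 3 consonants (> 2) → not permitted
swer — σ1 onset /sw/ (2→5 rises), coda /r/ ok → permitted
rwun — σ1 onset /rw/ (4→5 rises), coda /n/ ok → permitted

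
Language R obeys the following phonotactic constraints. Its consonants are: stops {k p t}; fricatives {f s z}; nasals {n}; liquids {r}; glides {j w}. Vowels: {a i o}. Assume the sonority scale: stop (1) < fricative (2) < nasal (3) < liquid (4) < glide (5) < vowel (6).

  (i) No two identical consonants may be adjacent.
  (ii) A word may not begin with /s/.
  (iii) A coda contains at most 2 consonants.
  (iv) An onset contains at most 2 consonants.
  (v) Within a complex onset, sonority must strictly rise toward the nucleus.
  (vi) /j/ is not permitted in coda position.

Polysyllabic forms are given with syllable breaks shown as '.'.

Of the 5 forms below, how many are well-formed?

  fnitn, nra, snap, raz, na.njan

fnitn — σ1 onset /fn/ (2→3 rises), coda /tn/ (2C) ok → well-formed
nra — σ1 onset /nr/ (3→4 rises), coda /∅/ ok → well-formed
snap — violates constraint (ii): word begins with /s/ → ill-formed
raz — σ1 onset /r/, coda /z/ ok → well-formed
na.njan — σ1 onset /n/, coda /∅/ ok; σ2 onset /nj/ (3→5 rises), coda /n/ ok → well-formed
Well-formed: fnitn, nra, raz, na.njan → 4.

4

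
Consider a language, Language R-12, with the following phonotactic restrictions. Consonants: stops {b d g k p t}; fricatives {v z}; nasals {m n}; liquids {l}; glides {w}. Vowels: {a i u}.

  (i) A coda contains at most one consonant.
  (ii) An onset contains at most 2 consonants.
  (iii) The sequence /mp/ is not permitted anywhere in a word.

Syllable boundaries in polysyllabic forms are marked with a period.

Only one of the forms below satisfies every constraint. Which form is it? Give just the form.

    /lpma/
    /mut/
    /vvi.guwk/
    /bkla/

/lpma/ — violates constraint (ii): syllable 1 onset /lpm/ has 3 consonants (> 2) → phonotactically illegal
/mut/ — σ1 onset /m/, coda /t/ ok → phonotactically legal
/vvi.guwk/ — violates constraint (i): syllable 2 coda /wk/ has 2 consonants (> 1) → phonotactically illegal
/bkla/ — violates constraint (ii): syllable 1 onset /bkl/ has 3 consonants (> 2) → phonotactically illegal

/mut/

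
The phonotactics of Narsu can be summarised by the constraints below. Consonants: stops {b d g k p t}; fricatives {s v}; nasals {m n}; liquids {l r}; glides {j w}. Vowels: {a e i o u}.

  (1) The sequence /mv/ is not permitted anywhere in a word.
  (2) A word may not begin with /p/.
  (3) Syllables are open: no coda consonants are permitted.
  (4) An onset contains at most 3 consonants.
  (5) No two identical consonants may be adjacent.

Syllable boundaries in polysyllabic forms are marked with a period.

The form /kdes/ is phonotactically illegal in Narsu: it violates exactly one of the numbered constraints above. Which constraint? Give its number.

3

/kdes/: syllable 1 coda /s/ has 1 consonant (> 0).
This is a violation of constraint 3: "Syllables are open: no coda consonants are permitted."
The remaining constraints (1, 2, 4, 5) are satisfied.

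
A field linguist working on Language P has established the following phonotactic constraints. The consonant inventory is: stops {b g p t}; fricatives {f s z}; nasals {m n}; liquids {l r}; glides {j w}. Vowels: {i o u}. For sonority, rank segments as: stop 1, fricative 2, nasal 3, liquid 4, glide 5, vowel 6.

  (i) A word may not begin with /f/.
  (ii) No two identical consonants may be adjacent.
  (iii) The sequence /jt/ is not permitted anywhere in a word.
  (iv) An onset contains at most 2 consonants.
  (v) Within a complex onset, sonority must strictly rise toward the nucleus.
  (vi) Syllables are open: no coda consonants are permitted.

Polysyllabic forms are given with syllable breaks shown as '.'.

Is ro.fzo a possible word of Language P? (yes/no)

no

ro.fzo — violates constraint (v): syllable 2 onset /fz/: /f/ (fricative, 2) → /z/ (fricative, 2) does not rise → illicit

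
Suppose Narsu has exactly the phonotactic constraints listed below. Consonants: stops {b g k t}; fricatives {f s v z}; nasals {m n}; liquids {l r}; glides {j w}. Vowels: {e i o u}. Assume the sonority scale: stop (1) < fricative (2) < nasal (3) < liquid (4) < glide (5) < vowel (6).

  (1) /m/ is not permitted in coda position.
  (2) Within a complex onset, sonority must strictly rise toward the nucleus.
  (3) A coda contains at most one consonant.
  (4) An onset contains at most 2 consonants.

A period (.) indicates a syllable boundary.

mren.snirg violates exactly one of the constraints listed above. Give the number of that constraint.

3

mren.snirg: syllable 2 coda /rg/ has 2 consonants (> 1).
This is a violation of constraint 3: "A coda contains at most one consonant."
The remaining constraints (1, 2, 4) are satisfied.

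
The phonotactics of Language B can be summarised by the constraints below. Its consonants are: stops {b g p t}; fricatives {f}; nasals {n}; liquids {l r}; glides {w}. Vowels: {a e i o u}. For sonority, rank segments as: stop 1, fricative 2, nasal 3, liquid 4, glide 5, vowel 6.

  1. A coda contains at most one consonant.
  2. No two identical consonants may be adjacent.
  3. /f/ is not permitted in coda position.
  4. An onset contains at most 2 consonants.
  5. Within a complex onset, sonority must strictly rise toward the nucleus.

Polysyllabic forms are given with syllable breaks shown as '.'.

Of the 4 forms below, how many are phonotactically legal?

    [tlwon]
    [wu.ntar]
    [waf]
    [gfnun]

[tlwon] — violates constraint 4: syllable 1 onset /tlw/ has 3 consonants (> 2) → phonotactically illegal
[wu.ntar] — violates constraint 5: syllable 2 onset /nt/: /n/ (nasal, 3) → /t/ (stop, 1) does not rise → phonotactically illegal
[waf] — violates constraint 3: syllable 1 coda contains /f/ → phonotactically illegal
[gfnun] — violates constraint 4: syllable 1 onset /gfn/ has 3 consonants (> 2) → phonotactically illegal
No form is phonotactically legal → 0.

0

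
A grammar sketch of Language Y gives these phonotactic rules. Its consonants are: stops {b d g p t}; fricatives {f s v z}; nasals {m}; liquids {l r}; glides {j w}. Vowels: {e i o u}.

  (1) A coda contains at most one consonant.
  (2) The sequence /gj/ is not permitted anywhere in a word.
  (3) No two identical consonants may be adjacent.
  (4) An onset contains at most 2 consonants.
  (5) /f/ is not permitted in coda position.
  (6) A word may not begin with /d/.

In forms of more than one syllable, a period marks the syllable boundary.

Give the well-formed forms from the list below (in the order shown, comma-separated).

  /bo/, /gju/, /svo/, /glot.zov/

/bo/ — σ1 onset /b/, coda /∅/ ok → well-formed
/gju/ — violates constraint 2: contains banned sequence /gj/ → ill-formed
/svo/ — σ1 onset /sv/ (2C), coda /∅/ ok → well-formed
/glot.zov/ — σ1 onset /gl/ (2C), coda /t/ ok; σ2 onset /z/, coda /v/ ok → well-formed

/bo/, /svo/, /glot.zov/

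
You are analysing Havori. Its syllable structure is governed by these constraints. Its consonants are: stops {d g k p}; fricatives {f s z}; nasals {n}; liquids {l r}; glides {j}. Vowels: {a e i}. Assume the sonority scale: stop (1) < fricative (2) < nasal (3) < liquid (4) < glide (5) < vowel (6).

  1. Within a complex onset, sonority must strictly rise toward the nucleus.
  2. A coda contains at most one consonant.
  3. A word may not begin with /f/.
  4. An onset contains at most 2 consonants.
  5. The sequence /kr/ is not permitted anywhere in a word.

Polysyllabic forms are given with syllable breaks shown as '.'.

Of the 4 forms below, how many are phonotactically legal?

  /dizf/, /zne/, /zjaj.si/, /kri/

2

/dizf/ — violates constraint 2: syllable 1 coda /zf/ has 2 consonants (> 1) → phonotactically illegal
/zne/ — σ1 onset /zn/ (2→3 rises), coda /∅/ ok → phonotactically legal
/zjaj.si/ — σ1 onset /zj/ (2→5 rises), coda /j/ ok; σ2 onset /s/, coda /∅/ ok → phonotactically legal
/kri/ — violates constraint 5: contains banned sequence /kr/ → phonotactically illegal
Phonotactically legal: /zne/, /zjaj.si/ → 2.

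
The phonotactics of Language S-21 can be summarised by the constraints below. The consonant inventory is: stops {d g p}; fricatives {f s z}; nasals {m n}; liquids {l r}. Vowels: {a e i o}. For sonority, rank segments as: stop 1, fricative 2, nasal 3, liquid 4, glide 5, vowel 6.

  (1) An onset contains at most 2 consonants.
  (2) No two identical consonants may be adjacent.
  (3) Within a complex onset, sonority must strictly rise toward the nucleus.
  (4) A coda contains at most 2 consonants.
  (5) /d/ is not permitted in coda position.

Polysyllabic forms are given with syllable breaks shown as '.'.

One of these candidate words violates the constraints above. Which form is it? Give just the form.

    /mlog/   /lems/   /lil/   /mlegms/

/mlegms/

/mlog/ — σ1 onset /ml/ (3→4 rises), coda /g/ ok → licit
/lems/ — σ1 onset /l/, coda /ms/ (2C) ok → licit
/lil/ — σ1 onset /l/, coda /l/ ok → licit
/mlegms/ — violates constraint 4: syllable 1 coda /gms/ has 3 consonants (> 2) → illicit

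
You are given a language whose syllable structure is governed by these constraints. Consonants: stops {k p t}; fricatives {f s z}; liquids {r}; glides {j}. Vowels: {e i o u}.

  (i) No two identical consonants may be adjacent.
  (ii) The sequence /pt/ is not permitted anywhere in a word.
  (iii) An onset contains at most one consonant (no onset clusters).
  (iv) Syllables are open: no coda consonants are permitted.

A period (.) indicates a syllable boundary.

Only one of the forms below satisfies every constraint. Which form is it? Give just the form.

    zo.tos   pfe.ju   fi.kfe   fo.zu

fo.zu

zo.tos — violates constraint (iv): syllable 2 coda /s/ has 1 consonant (> 0) → phonotactically illegal
pfe.ju — violates constraint (iii): syllable 1 onset /pf/ has 2 consonants (> 1) → phonotactically illegal
fi.kfe — violates constraint (iii): syllable 2 onset /kf/ has 2 consonants (> 1) → phonotactically illegal
fo.zu — σ1 onset /f/, coda /∅/ ok; σ2 onset /z/, coda /∅/ ok → phonotactically legal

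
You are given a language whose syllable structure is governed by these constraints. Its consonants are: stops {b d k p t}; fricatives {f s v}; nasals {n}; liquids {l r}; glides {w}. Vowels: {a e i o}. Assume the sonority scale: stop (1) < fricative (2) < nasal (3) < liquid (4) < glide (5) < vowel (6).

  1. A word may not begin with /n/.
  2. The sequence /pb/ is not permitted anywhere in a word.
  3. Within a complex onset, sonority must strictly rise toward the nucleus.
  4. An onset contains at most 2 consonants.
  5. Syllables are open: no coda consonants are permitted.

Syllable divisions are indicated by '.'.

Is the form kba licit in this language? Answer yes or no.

kba — violates constraint 3: syllable 1 onset /kb/: /k/ (stop, 1) → /b/ (stop, 1) does not rise → illicit

no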